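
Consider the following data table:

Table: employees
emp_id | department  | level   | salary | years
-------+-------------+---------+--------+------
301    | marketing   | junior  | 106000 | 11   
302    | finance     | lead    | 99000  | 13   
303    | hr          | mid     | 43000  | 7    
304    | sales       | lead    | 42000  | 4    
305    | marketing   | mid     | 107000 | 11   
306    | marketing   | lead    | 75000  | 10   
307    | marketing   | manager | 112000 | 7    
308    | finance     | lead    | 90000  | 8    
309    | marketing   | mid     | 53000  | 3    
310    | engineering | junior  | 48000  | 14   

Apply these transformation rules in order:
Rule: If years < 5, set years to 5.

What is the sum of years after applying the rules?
91

Step 1: 2 records have years < 5
Step 2: These records originally summed to 7
Step 3: After setting to minimum: 2 × 5 = 10
Step 4: Unaffected records sum: 81
Step 5: Final sum = 10 + 81 = 91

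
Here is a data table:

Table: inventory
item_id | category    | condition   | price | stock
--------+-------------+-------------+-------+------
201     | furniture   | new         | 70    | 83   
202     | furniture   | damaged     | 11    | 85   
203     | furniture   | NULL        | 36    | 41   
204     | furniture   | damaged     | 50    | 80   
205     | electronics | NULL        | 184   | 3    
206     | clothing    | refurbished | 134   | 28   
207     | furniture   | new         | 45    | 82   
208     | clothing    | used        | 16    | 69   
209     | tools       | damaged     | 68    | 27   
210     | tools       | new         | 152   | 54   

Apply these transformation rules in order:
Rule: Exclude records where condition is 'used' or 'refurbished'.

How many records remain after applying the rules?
8

Step 1: Count records to exclude
  - 1 (used) + 1 (refurbished) = 2 records
Step 2: Total records: 10
Step 3: Remaining = 10 - 2 = 8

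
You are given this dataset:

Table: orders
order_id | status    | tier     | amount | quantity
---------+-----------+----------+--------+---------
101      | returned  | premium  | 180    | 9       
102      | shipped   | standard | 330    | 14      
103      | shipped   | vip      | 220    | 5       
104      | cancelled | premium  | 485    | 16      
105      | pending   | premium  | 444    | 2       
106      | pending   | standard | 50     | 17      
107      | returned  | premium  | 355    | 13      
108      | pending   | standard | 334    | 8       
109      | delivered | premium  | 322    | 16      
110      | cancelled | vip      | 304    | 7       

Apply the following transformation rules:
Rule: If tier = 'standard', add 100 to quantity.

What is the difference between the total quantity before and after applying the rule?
300

Step 1: Original sum of quantity = 107
Step 2: 3 records have tier = 'standard'
Step 3: Each affected record changes by 100
Step 4: Total change = 3 × 100 = 300
Step 5: New sum = 107 + 300 = 407
Step 6: Difference = |407 - 107| = 300
        (Sum increased by 300)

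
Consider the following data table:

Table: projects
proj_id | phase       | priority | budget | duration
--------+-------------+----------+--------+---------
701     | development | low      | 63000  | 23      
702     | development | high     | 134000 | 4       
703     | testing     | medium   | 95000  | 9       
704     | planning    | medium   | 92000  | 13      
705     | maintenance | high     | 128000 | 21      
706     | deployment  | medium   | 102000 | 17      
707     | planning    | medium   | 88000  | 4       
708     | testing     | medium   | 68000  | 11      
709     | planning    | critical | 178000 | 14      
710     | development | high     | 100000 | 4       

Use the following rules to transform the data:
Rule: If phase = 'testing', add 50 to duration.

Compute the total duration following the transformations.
220

Step 1: Count records where phase = 'testing': 2
Step 2: Total bonus added: 2 × 50 = 100
Step 3: Original sum of duration: 120
Step 4: Final sum = 120 + 100 = 220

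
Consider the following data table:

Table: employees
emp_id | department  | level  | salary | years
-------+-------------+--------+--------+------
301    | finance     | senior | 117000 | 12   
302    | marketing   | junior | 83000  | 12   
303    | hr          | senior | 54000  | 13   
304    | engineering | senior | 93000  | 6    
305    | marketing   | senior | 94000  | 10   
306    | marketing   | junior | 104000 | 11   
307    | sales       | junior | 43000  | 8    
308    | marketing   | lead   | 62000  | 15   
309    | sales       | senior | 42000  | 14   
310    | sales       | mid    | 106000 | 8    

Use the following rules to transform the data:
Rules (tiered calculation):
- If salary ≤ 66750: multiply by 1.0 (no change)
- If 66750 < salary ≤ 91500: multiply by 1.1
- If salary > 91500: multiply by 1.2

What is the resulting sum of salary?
909100.0

Step 1: Tier 1 (salary ≤ 66750): 4 records, sum = 201000 × 1.0 = 201000.0
Step 2: Tier 2 (66750 < salary ≤ 91500): 1 records, sum = 83000 × 1.1 = 91300.0
Step 3: Tier 3 (salary > 91500): 5 records, sum = 514000 × 1.2 = 616800.0
Step 4: Final sum = 201000.0 + 91300.0 + 616800.0 = 909100.0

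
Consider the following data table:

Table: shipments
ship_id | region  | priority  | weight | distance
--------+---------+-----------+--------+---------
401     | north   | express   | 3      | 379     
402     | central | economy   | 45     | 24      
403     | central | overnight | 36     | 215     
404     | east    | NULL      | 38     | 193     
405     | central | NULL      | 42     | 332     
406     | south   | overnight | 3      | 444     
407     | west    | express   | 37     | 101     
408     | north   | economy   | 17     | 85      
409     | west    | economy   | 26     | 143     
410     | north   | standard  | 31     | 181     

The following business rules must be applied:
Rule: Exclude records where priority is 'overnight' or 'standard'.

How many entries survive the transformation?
7

Step 1: Count records to exclude
  - 2 (overnight) + 1 (standard) = 3 records
Step 2: Total records: 10
Step 3: Remaining = 10 - 3 = 7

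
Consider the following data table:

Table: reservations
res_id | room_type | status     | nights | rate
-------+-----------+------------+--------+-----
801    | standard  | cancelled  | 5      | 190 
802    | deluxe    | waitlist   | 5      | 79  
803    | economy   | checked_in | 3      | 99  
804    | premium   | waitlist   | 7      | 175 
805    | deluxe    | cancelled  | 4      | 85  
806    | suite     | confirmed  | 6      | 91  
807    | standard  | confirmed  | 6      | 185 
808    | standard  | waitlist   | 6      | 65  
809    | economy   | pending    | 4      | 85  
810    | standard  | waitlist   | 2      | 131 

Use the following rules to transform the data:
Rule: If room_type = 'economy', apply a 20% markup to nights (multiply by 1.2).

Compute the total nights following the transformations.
49.4

Step 1: Records with room_type = 'economy' have total nights = 7
Step 2: Apply multiplier: 7 × 1.2 = 8.4
Step 3: Other records total: 41
Step 4: Final sum = 8.4 + 41 = 49.4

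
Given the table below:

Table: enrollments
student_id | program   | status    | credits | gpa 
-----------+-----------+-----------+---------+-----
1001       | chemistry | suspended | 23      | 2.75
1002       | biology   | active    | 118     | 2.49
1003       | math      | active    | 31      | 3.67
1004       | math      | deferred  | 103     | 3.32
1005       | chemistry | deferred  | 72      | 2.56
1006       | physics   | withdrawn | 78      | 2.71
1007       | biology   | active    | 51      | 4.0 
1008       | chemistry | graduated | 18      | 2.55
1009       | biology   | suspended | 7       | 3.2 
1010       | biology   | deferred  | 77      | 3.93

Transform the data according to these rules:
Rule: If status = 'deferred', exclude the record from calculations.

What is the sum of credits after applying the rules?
326

Step 1: Identify records where status = 'deferred'
Step 2: The excluded records sum to 252
Step 3: Original total credits = 578
Step 4: Remaining total = 578 - 252 = 326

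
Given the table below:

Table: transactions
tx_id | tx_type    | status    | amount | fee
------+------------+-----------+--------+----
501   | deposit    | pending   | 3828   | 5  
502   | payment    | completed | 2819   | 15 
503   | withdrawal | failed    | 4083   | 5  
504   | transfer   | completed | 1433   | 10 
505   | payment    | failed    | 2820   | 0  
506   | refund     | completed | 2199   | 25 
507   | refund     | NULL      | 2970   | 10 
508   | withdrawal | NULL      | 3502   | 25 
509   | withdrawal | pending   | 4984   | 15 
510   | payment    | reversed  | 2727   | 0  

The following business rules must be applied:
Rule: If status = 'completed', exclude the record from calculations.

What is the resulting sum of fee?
60

Step 1: Identify records where status = 'completed'
Step 2: The excluded records sum to 50
Step 3: Original total fee = 110
Step 4: Remaining total = 110 - 50 = 60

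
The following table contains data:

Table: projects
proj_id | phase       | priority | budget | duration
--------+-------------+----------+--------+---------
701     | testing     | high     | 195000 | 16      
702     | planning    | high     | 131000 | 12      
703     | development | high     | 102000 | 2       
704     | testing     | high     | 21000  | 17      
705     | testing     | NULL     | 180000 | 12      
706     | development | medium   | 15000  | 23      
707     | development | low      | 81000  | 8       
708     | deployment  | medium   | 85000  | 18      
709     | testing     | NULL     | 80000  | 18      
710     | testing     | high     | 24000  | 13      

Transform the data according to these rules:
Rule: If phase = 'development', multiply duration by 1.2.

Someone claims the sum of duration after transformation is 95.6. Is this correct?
No, the correct result is 145.6.

Step 1: Calculate the correct sum after transformation
Step 2: Apply multiplier 1.2 to records where phase = 'development'
Step 3: Correct result = 145.6
Step 4: Claimed result = 95.6
Step 5: 145.6 ≠ 95.6
Conclusion: The claimed result is incorrect. The correct answer is 145.6.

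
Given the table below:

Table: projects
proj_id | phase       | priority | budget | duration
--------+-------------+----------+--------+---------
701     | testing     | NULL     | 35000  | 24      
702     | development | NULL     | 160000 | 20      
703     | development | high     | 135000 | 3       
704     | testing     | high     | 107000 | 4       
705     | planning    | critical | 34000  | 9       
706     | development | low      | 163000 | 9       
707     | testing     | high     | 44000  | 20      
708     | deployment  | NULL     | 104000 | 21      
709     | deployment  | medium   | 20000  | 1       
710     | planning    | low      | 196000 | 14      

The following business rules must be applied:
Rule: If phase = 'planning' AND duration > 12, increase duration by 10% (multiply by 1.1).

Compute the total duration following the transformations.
126.4

Step 1: Find records where phase = 'planning' AND duration > 12
Step 2: 1 records match, summing to 14
Step 3: After multiplier: 14 × 1.1 = 15.4
Step 4: Unaffected records sum: 111
Step 5: Final sum = 15.4 + 111 = 126.4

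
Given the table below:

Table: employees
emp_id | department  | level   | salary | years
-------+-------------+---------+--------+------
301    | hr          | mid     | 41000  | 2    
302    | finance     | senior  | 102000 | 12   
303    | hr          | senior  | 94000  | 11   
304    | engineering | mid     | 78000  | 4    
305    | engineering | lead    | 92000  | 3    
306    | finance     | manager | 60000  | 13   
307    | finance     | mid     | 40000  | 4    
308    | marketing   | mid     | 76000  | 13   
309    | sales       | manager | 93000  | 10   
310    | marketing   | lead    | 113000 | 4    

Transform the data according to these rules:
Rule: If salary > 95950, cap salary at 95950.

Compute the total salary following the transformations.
765900

Step 1: 2 records have salary > 95950
Step 2: These records originally summed to 215000
Step 3: After capping: 2 × 95950 = 191900
Step 4: Unaffected records sum: 574000
Step 5: Final sum = 191900 + 574000 = 765900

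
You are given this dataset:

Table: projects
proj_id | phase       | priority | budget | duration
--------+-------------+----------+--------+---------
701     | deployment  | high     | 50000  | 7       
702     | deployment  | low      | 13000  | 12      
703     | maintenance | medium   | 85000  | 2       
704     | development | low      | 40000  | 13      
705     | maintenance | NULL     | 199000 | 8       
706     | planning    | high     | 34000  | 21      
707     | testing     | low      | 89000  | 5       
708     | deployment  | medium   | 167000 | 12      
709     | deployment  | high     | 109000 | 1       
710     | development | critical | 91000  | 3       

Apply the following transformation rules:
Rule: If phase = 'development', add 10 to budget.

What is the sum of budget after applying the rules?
877020

Step 1: Count records where phase = 'development': 2
Step 2: Total bonus added: 2 × 10 = 20
Step 3: Original sum of budget: 877000
Step 4: Final sum = 877000 + 20 = 877020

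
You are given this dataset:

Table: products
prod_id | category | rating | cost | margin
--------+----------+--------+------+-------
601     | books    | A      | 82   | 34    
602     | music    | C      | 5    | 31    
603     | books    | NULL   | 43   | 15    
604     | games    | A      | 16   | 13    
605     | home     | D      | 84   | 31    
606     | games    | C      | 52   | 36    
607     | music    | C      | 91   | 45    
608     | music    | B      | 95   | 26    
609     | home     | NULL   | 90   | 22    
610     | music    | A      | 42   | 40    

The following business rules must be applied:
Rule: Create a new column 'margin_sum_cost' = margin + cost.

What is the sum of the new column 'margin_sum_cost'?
893

Step 1: For each record, compute margin + cost
Example calculations:
  34 + 82 = 116
  31 + 5 = 36
  15 + 43 = 58
  ...
Step 2: Sum all derived values
Step 3: Total = 893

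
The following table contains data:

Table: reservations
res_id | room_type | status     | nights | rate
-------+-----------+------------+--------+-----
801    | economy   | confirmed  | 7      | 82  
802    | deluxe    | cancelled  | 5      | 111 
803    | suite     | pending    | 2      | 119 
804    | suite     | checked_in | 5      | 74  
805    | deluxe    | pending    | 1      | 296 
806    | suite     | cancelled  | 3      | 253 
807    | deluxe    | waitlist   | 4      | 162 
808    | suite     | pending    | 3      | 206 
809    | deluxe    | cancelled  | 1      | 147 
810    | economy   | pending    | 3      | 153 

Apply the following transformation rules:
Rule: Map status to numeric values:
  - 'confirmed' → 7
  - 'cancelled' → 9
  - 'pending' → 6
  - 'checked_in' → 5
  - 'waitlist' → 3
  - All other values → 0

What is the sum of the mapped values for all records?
66

Step 1: Apply mapping to each record
Step 2: Count by status:
  'confirmed': 1 records × 7 = 7
  'cancelled': 3 records × 9 = 27
  'pending': 4 records × 6 = 24
  'checked_in': 1 records × 5 = 5
  'waitlist': 1 records × 3 = 3
Step 3: Sum all mapped values = 66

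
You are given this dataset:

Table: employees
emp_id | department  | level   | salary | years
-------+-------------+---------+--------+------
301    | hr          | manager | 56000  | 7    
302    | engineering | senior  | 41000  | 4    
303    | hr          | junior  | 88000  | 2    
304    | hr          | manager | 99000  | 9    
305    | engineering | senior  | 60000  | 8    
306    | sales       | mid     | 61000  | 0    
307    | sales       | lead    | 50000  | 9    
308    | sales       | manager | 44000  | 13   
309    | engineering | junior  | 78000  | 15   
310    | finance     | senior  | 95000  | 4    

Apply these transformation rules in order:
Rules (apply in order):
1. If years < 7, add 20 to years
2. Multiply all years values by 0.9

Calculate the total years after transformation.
135.9

Step 1: Apply Rule 1 - Add 20 to records with years < 7
  - 4 records affected: 10 + (4 × 20) = 90
  - Unaffected records: 61
  - Sum after Rule 1: 151
Step 2: Apply Rule 2 - Multiply all by 0.9
  - 151 × 0.9 = 135.9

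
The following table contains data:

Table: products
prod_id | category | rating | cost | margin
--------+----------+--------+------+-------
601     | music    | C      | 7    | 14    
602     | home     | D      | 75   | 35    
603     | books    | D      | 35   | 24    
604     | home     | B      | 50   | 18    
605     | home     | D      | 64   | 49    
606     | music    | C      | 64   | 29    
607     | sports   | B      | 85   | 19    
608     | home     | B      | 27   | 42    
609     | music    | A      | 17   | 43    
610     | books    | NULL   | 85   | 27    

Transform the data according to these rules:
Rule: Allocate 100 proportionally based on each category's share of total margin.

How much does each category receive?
books: 17.0, home: 48.0, music: 28.67, sports: 6.33

Step 1: Calculate total margin = 300
Step 2: Calculate each category's proportion:
  books: 51/300 = 17.00% → 17.0
  home: 144/300 = 48.00% → 48.0
  music: 86/300 = 28.67% → 28.67
  sports: 19/300 = 6.33% → 6.33
Step 3: Verify: sum of allocations ≈ 100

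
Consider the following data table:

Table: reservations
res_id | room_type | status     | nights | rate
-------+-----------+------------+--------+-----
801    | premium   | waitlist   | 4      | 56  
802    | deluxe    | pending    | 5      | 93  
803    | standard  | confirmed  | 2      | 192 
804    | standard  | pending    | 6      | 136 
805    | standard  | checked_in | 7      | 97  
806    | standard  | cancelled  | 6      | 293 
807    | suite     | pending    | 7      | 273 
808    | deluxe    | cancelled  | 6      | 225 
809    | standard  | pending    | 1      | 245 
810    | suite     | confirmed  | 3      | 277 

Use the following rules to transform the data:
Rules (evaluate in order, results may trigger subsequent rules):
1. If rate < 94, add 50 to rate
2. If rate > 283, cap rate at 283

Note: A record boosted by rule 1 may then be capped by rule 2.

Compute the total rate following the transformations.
1977

Step 1: Apply rule 1 to records with rate < 94
  - 2 records get bonus of 50
  - Of these, 0 records then exceed 283 and get capped
Step 2: Apply rule 2 to records with rate > 283
  - 1 records (original) are capped
Step 3: Calculate final sum = 1977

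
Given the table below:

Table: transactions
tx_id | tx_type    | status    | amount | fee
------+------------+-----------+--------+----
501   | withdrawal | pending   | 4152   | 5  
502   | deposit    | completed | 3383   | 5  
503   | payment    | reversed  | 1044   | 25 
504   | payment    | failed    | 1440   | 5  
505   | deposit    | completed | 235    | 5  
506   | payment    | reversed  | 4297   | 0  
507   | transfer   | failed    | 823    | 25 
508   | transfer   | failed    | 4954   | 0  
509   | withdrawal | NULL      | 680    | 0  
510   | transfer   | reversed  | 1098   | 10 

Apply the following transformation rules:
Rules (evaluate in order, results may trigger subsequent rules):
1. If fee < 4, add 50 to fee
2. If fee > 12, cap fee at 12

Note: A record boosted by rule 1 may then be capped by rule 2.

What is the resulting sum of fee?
90

Step 1: Apply rule 1 to records with fee < 4
  - 3 records get bonus of 50
  - Of these, 3 records then exceed 12 and get capped
Step 2: Apply rule 2 to records with fee > 12
  - 2 records (original) are capped
Step 3: Calculate final sum = 90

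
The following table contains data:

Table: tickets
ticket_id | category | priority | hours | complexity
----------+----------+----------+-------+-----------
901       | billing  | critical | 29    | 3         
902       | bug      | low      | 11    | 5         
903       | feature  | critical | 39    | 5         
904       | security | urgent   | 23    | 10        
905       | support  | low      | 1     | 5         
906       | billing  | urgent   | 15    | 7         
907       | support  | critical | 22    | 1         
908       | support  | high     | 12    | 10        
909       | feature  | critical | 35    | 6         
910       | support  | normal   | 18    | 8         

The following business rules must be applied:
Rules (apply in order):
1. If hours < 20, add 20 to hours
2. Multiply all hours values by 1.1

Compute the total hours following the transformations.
335.5

Step 1: Apply Rule 1 - Add 20 to records with hours < 20
  - 5 records affected: 57 + (5 × 20) = 157
  - Unaffected records: 148
  - Sum after Rule 1: 305
Step 2: Apply Rule 2 - Multiply all by 1.1
  - 305 × 1.1 = 335.5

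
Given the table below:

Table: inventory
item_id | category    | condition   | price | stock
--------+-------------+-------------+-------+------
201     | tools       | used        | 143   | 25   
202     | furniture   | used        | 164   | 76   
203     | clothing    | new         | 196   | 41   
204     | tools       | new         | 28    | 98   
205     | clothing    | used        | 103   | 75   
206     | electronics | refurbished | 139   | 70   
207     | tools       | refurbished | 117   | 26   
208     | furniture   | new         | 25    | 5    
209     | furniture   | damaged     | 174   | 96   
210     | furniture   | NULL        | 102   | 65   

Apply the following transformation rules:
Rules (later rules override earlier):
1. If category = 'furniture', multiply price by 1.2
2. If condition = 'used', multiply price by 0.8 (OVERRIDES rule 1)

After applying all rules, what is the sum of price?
1169.2

Step 1: Rule 2 takes priority for records with condition = 'used'
  - 3 records: 410 × 0.8 = 328.0
Step 2: Rule 1 applies to remaining records with category = 'furniture'
  - 3 records: 301 × 1.2 = 361.2
Step 3: Other records unchanged: 480
Step 4: Final sum = 328.0 + 361.2 + 480 = 1169.2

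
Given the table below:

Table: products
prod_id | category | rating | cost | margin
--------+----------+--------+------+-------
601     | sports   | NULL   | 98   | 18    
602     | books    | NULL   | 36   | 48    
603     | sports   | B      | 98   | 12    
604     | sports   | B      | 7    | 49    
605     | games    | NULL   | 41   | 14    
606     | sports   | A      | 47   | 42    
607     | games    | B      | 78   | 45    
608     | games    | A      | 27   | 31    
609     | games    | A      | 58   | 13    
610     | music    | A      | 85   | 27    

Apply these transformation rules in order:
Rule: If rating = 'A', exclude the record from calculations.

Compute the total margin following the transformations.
186

Step 1: Identify records where rating = 'A'
Step 2: The excluded records sum to 113
Step 3: Original total margin = 299
Step 4: Remaining total = 299 - 113 = 186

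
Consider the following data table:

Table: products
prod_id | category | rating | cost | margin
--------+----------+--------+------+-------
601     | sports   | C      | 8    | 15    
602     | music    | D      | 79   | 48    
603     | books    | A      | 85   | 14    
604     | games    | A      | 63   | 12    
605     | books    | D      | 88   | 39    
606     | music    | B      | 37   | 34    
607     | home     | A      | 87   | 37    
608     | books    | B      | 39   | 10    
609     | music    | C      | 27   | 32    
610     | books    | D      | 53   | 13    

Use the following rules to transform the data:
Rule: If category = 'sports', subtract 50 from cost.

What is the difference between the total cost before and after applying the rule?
50

Step 1: Original sum of cost = 566
Step 2: 1 records have category = 'sports'
Step 3: Each affected record changes by -50
Step 4: Total change = 1 × -50 = -50
Step 5: New sum = 566 + -50 = 516
Step 6: Difference = |516 - 566| = 50
        (Sum decreased by 50)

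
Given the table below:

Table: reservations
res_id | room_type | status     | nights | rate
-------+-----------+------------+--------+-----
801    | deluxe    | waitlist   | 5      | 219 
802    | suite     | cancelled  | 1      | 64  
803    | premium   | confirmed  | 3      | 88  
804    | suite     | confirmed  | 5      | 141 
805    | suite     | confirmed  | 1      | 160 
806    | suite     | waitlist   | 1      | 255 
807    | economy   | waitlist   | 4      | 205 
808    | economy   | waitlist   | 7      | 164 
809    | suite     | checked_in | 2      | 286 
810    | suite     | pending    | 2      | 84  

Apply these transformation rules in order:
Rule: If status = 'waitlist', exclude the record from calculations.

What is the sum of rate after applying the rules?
823

Step 1: Identify records where status = 'waitlist'
Step 2: The excluded records sum to 843
Step 3: Original total rate = 1666
Step 4: Remaining total = 1666 - 843 = 823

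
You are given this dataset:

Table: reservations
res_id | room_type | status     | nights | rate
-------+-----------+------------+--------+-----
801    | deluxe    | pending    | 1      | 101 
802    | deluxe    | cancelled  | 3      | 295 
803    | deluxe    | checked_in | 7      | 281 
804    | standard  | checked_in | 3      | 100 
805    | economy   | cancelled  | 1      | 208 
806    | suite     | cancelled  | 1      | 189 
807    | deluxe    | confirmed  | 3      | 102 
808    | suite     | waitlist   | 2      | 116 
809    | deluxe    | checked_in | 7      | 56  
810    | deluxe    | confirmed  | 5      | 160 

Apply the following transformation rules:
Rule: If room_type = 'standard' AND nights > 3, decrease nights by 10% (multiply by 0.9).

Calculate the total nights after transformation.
33

Step 1: Find records where room_type = 'standard' AND nights > 3
Step 2: 0 records match, summing to 0
Step 3: After multiplier: 0 × 0.9 = 0.0
Step 4: Unaffected records sum: 33
Step 5: Final sum = 0.0 + 33 = 33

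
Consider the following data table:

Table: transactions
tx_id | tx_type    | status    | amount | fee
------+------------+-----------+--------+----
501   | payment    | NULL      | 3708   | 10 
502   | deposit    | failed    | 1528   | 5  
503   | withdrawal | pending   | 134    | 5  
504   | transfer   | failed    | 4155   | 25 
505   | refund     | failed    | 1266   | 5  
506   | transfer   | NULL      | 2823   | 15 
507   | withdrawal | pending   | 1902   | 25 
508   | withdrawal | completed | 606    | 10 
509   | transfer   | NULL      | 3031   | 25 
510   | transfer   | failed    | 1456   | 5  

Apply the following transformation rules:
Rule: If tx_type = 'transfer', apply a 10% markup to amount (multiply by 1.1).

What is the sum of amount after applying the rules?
21755.5

Step 1: Records with tx_type = 'transfer' have total amount = 11465
Step 2: Apply multiplier: 11465 × 1.1 = 12611.5
Step 3: Other records total: 9144
Step 4: Final sum = 12611.5 + 9144 = 21755.5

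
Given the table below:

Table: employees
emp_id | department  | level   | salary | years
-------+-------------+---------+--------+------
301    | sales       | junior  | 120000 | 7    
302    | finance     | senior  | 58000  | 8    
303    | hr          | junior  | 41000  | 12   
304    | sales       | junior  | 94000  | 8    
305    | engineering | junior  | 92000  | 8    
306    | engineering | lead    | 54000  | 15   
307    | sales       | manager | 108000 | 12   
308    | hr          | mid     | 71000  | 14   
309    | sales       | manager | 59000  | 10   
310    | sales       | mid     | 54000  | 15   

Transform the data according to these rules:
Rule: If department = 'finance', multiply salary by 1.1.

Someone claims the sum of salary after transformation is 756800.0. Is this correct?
Yes, the result is correct.

Step 1: Calculate the correct sum after transformation
Step 2: Apply multiplier 1.1 to records where department = 'finance'
Step 3: Correct result = 756800.0
Step 4: Claimed result = 756800.0
Step 5: 756800.0 = 756800.0 ✓
Conclusion: The claimed result is correct.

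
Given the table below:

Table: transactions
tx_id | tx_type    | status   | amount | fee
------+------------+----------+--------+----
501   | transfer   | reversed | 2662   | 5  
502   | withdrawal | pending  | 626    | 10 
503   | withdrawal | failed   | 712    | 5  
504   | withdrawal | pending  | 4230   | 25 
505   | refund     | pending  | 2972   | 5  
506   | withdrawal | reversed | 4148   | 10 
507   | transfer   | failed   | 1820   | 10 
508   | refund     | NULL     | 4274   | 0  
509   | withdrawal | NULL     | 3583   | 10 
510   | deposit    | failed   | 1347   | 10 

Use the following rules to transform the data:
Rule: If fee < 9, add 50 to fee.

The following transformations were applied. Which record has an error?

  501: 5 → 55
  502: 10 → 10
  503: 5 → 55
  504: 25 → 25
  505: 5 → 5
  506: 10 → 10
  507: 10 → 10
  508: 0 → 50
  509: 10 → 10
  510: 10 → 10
Record 505 has an error. The correct transformed value should be 55, not 5.

Step 1: Check each record against the rule
Step 2: Record 505 has fee = 5
Step 3: Since 5 < 9, the bonus should have been applied
Step 4: Correct value = 55, but claimed value = 5
Conclusion: Record 505 has the error.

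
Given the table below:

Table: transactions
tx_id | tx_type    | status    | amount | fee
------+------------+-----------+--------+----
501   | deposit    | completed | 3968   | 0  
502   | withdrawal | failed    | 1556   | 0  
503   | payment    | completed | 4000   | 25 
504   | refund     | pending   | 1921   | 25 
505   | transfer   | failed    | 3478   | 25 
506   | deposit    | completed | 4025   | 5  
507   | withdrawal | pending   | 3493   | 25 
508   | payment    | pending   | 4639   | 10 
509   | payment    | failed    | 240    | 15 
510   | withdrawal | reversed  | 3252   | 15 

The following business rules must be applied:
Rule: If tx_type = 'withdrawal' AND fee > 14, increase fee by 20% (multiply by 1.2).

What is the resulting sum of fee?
153.0

Step 1: Find records where tx_type = 'withdrawal' AND fee > 14
Step 2: 2 records match, summing to 40
Step 3: After multiplier: 40 × 1.2 = 48.0
Step 4: Unaffected records sum: 105
Step 5: Final sum = 48.0 + 105 = 153.0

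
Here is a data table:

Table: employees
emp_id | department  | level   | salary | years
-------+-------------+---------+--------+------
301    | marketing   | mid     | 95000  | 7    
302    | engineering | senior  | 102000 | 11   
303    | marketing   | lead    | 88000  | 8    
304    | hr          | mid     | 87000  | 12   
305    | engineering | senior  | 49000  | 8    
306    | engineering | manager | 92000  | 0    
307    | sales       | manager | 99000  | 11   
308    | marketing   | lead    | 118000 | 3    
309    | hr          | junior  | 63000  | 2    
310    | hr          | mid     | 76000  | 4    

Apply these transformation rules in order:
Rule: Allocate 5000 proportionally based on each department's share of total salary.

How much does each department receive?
engineering: 1398.16, hr: 1300.35, marketing: 1731.88, sales: 569.62

Step 1: Calculate total salary = 869000
Step 2: Calculate each department's proportion:
  engineering: 243000/869000 = 27.96% → 1398.16
  hr: 226000/869000 = 26.01% → 1300.35
  marketing: 301000/869000 = 34.64% → 1731.88
  sales: 99000/869000 = 11.39% → 569.62
Step 3: Verify: sum of allocations ≈ 5000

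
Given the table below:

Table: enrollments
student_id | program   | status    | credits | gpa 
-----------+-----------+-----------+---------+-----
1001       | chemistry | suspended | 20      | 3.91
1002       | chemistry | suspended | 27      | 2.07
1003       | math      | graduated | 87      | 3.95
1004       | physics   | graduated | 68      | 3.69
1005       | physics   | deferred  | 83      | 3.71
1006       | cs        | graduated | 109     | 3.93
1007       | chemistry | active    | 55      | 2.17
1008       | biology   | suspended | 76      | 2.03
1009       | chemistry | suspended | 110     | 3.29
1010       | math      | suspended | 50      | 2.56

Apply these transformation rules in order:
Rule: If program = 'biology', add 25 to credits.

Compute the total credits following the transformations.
710

Step 1: Count records where program = 'biology': 1
Step 2: Total bonus added: 1 × 25 = 25
Step 3: Original sum of credits: 685
Step 4: Final sum = 685 + 25 = 710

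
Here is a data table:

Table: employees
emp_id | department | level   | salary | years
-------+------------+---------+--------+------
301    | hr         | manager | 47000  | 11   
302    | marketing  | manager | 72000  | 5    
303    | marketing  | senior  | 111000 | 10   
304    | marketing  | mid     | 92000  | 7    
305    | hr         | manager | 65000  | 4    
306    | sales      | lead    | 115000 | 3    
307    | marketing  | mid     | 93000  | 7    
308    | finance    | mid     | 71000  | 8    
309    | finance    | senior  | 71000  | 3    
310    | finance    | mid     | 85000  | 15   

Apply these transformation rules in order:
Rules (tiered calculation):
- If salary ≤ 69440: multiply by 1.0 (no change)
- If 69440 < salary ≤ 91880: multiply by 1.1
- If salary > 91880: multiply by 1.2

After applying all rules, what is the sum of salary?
934100.0

Step 1: Tier 1 (salary ≤ 69440): 2 records, sum = 112000 × 1.0 = 112000.0
Step 2: Tier 2 (69440 < salary ≤ 91880): 4 records, sum = 299000 × 1.1 = 328900.0
Step 3: Tier 3 (salary > 91880): 4 records, sum = 411000 × 1.2 = 493200.0
Step 4: Final sum = 112000.0 + 328900.0 + 493200.0 = 934100.0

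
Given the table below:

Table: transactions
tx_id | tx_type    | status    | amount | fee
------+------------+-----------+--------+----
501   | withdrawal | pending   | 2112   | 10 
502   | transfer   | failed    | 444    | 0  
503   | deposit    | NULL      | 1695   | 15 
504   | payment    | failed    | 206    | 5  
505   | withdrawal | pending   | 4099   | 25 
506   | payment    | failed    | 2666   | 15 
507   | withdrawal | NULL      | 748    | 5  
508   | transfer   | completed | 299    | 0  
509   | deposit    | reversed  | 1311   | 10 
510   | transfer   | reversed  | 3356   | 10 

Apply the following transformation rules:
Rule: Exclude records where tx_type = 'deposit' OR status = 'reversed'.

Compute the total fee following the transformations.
60

Step 1: Find records where tx_type = 'deposit' OR status = 'reversed'
Step 2: 3 records match, summing to 35
Step 3: Original sum: 95
Step 4: Remaining sum = 95 - 35 = 60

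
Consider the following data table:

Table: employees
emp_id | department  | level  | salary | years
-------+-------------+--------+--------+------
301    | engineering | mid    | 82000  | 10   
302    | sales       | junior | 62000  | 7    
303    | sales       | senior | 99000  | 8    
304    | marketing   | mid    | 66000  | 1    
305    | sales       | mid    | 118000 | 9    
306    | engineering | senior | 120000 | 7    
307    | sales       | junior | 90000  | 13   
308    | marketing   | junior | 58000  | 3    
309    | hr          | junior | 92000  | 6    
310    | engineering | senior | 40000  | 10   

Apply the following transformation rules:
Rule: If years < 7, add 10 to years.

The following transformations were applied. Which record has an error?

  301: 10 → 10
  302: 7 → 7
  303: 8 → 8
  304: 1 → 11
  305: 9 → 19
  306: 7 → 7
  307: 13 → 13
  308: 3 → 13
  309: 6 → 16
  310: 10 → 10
Record 305 has an error. The correct transformed value should be 9, not 19.

Step 1: Check each record against the rule
Step 2: Record 305 has years = 9
Step 3: Since 9 >= 7, the bonus should not have been applied
Step 4: Correct value = 9, but claimed value = 19
Conclusion: Record 305 has the error.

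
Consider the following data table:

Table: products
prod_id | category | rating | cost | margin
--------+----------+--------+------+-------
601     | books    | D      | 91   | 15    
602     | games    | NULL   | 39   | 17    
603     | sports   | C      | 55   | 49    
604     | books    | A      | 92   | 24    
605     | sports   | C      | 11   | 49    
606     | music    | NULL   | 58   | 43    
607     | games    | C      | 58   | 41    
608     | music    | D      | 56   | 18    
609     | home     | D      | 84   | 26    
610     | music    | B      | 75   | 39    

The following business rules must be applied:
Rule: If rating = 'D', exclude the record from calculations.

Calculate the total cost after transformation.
388

Step 1: Identify records where rating = 'D'
Step 2: The excluded records sum to 231
Step 3: Original total cost = 619
Step 4: Remaining total = 619 - 231 = 388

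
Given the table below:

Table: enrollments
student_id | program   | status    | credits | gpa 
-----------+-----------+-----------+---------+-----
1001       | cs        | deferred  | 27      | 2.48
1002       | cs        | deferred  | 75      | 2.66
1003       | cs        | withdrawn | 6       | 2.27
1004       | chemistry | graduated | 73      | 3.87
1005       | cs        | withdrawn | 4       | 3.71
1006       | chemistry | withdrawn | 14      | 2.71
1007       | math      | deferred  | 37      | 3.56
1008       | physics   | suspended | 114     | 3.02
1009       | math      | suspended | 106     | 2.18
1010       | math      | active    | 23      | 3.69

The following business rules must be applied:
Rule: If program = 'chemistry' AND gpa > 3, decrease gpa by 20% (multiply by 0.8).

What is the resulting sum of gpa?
29.38

Step 1: Find records where program = 'chemistry' AND gpa > 3
Step 2: 1 records match, summing to 3.87
Step 3: After multiplier: 3.87 × 0.8 = 3.1
Step 4: Unaffected records sum: 26.28
Step 5: Final sum = 3.1 + 26.28 = 29.38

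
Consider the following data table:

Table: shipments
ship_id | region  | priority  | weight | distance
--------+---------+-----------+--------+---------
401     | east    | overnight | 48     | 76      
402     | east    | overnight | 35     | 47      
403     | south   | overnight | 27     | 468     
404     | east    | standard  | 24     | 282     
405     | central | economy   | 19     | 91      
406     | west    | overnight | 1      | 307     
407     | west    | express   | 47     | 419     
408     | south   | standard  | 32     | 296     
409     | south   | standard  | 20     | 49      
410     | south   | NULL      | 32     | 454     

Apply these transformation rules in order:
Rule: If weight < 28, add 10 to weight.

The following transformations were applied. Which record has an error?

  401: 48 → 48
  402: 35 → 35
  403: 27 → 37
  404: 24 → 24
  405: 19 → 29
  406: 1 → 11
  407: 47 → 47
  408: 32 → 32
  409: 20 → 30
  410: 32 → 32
Record 404 has an error. The correct transformed value should be 34, not 24.

Step 1: Check each record against the rule
Step 2: Record 404 has weight = 24
Step 3: Since 24 < 28, the bonus should have been applied
Step 4: Correct value = 34, but claimed value = 24
Conclusion: Record 404 has the error.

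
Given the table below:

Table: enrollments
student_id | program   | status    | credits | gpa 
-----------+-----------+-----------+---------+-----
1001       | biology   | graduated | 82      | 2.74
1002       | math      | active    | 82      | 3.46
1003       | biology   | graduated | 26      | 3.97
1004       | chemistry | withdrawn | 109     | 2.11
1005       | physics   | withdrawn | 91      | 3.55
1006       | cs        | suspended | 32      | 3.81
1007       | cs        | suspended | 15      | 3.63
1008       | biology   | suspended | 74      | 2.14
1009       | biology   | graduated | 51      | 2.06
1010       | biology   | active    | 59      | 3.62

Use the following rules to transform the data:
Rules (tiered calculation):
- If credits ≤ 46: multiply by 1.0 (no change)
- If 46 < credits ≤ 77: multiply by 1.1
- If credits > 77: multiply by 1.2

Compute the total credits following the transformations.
712.2

Step 1: Tier 1 (credits ≤ 46): 3 records, sum = 73 × 1.0 = 73.0
Step 2: Tier 2 (46 < credits ≤ 77): 3 records, sum = 184 × 1.1 = 202.4
Step 3: Tier 3 (credits > 77): 4 records, sum = 364 × 1.2 = 436.8
Step 4: Final sum = 73.0 + 202.4 + 436.8 = 712.2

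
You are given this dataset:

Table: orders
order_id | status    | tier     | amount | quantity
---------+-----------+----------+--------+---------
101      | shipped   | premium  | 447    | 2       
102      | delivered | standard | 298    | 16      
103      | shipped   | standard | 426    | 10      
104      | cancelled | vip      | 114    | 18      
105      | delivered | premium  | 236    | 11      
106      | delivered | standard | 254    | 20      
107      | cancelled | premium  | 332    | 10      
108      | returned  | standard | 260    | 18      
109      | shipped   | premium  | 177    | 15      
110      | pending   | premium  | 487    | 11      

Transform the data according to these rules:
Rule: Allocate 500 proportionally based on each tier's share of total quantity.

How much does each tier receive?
premium: 187.02, standard: 244.27, vip: 68.7

Step 1: Calculate total quantity = 131
Step 2: Calculate each tier's proportion:
  premium: 49/131 = 37.40% → 187.02
  standard: 64/131 = 48.85% → 244.27
  vip: 18/131 = 13.74% → 68.7
Step 3: Verify: sum of allocations ≈ 500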